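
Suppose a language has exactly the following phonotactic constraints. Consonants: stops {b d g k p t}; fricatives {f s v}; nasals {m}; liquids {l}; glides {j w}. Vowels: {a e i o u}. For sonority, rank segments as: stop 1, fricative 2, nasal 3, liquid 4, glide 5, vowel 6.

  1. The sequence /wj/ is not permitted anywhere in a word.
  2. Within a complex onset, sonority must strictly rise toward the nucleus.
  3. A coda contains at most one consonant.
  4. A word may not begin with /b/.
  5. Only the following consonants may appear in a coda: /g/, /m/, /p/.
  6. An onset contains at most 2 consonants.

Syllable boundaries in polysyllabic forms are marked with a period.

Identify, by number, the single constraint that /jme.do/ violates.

2

/jme.do/: syllable 1 onset /jm/: /j/ (glide, 5) → /m/ (nasal, 3) does not rise.
This is a violation of constraint 2: "Within a complex onset, sonority must strictly rise toward the nucleus."
The remaining constraints (1, 3, 4, 5, 6) are satisfied.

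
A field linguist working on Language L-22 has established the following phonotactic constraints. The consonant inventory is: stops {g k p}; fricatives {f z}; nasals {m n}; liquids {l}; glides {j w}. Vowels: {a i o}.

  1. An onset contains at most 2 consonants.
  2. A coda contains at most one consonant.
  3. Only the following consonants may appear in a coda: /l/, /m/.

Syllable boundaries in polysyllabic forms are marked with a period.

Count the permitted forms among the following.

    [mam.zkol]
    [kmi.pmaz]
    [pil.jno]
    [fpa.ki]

[mam.zkol] — σ1 onset /m/, coda /m/ ok; σ2 onset /zk/ (2C), coda /l/ ok → permitted
[kmi.pmaz] — violates constraint 3: syllable 2 coda contains /z/, which is not a licensed coda consonant → not permitted
[pil.jno] — σ1 onset /p/, coda /l/ ok; σ2 onset /jn/ (2C), coda /∅/ ok → permitted
[fpa.ki] — σ1 onset /fp/ (2C), coda /∅/ ok; σ2 onset /k/, coda /∅/ ok → permitted
Permitted: [mam.zkol], [pil.jno], [fpa.ki] → 3.

3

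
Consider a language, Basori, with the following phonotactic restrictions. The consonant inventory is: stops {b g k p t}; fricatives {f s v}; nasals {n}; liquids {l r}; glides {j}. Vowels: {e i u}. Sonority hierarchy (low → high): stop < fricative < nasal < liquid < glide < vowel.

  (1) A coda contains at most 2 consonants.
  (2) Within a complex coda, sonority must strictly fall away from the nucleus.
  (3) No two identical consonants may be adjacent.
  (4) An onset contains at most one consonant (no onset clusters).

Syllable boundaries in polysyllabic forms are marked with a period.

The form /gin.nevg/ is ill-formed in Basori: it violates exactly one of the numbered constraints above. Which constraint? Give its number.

/gin.nevg/: adjacent identical consonants /nn/.
This is a violation of constraint 3: "No two identical consonants may be adjacent."
The remaining constraints (1, 2, 4) are satisfied.

3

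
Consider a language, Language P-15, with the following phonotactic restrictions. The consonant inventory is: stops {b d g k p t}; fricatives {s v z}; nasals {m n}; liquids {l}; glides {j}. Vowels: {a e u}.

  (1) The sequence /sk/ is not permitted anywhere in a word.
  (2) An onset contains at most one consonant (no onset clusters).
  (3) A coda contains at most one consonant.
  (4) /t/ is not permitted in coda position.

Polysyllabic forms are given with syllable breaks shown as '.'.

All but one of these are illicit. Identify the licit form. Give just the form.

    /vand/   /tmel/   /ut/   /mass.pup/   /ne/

/ne/

/vand/ — violates constraint 3: syllable 1 coda /nd/ has 2 consonants (> 1) → illicit
/tmel/ — violates constraint 2: syllable 1 onset /tm/ has 2 consonants (> 1) → illicit
/ut/ — violates constraint 4: syllable 1 coda contains /t/ → illicit
/mass.pup/ — violates constraint 3: syllable 1 coda /ss/ has 2 consonants (> 1) → illicit
/ne/ — σ1 onset /n/, coda /∅/ ok → licit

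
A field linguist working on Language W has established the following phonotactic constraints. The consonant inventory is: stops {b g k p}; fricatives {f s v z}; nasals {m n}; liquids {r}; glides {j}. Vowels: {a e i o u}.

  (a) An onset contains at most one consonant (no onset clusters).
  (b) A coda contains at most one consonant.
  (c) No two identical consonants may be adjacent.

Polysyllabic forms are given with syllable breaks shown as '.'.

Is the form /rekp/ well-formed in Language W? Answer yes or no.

no

/rekp/ — violates constraint (b): syllable 1 coda /kp/ has 2 consonants (> 1) → ill-formed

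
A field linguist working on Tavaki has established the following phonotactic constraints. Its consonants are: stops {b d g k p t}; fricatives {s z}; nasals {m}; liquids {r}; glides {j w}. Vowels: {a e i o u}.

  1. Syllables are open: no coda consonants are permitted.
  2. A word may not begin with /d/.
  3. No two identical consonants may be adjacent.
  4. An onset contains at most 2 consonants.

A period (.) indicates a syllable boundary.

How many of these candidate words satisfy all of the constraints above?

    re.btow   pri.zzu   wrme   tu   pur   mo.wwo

1

re.btow — violates constraint 1: syllable 2 coda /w/ has 1 consonant (> 0) → not permitted
pri.zzu — violates constraint 3: adjacent identical consonants /zz/ → not permitted
wrme — violates constraint 4: syllable 1 onset /wrm/ has 3 consonants (> 2) → not permitted
tu — σ1 onset /t/, coda /∅/ ok → permitted
pur — violates constraint 1: syllable 1 coda /r/ has 1 consonant (> 0) → not permitted
mo.wwo — violates constraint 3: adjacent identical consonants /ww/ → not permitted
Permitted: tu → 1.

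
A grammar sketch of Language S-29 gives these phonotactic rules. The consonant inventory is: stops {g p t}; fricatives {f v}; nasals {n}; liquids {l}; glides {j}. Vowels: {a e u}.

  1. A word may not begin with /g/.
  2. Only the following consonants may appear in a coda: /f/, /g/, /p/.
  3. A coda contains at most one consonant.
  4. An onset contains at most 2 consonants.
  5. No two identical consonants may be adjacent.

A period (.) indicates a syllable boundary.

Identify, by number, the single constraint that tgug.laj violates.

2

tgug.laj: syllable 2 coda contains /j/, which is not a licensed coda consonant.
This is a violation of constraint 2: "Only the following consonants may appear in a coda: /f/, /g/, /p/."
The remaining constraints (1, 3, 4, 5) are satisfied.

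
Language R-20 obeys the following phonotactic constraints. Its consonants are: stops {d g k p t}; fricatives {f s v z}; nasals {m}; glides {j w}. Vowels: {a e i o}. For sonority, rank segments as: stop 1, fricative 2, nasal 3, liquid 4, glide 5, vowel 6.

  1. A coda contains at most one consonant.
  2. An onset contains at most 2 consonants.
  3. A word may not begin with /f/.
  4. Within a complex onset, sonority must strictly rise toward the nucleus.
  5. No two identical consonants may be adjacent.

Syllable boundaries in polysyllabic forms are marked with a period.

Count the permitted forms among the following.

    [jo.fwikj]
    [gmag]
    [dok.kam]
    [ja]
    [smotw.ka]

[jo.fwikj] — violates constraint 1: syllable 2 coda /kj/ has 2 consonants (> 1) → not permitted
[gmag] — σ1 onset /gm/ (1→3 rises), coda /g/ ok → permitted
[dok.kam] — violates constraint 5: adjacent identical consonants /kk/ → not permitted
[ja] — σ1 onset /j/, coda /∅/ ok → permitted
[smotw.ka] — violates constraint 1: syllable 1 coda /tw/ has 2 consonants (> 1) → not permitted
Permitted: [gmag], [ja] → 2.

2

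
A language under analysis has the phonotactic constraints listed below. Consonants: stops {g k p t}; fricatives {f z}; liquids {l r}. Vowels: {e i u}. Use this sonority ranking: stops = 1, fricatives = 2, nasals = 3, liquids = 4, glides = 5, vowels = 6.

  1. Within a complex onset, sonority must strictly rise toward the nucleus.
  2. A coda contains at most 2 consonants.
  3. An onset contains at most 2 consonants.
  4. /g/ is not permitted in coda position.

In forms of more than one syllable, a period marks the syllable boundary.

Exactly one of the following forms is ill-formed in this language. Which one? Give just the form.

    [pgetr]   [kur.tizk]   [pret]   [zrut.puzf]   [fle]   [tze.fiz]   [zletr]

[pgetr] — violates constraint 1: syllable 1 onset /pg/: /p/ (stop, 1) → /g/ (stop, 1) does not rise → ill-formed
[kur.tizk] — σ1 onset /k/, coda /r/ ok; σ2 onset /t/, coda /zk/ (2C) ok → well-formed
[pret] — σ1 onset /pr/ (1→4 rises), coda /t/ ok → well-formed
[zrut.puzf] — σ1 onset /zr/ (2→4 rises), coda /t/ ok; σ2 onset /p/, coda /zf/ (2C) ok → well-formed
[fle] — σ1 onset /fl/ (2→4 rises), coda /∅/ ok → well-formed
[tze.fiz] — σ1 onset /tz/ (1→2 rises), coda /∅/ ok; σ2 onset /f/, coda /z/ ok → well-formed
[zletr] — σ1 onset /zl/ (2→4 rises), coda /tr/ (2C) ok → well-formed

[pgetr]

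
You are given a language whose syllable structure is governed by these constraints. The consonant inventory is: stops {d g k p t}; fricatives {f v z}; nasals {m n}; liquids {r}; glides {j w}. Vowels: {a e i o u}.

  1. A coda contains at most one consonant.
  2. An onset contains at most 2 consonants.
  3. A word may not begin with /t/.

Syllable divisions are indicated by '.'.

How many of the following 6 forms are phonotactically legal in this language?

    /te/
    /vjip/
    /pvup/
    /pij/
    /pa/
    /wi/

5

/te/ — violates constraint 3: word begins with /t/ → phonotactically illegal
/vjip/ — σ1 onset /vj/ (2C), coda /p/ ok → phonotactically legal
/pvup/ — σ1 onset /pv/ (2C), coda /p/ ok → phonotactically legal
/pij/ — σ1 onset /p/, coda /j/ ok → phonotactically legal
/pa/ — σ1 onset /p/, coda /∅/ ok → phonotactically legal
/wi/ — σ1 onset /w/, coda /∅/ ok → phonotactically legal
Phonotactically legal: /vjip/, /pvup/, /pij/, /pa/, /wi/ → 5.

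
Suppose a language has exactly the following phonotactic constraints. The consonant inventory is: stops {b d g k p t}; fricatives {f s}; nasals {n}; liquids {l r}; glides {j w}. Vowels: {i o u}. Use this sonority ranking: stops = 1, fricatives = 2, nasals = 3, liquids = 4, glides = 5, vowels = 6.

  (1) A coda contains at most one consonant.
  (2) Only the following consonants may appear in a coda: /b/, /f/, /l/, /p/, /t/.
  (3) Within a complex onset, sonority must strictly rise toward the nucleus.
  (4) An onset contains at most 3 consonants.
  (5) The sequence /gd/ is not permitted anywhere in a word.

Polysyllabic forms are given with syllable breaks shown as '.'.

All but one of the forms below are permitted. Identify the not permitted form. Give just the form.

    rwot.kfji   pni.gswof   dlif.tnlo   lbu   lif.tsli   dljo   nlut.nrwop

lbu

rwot.kfji — σ1 onset /rw/ (4→5 rises), coda /t/ ok; σ2 onset /kfj/ (1→2→5 rises), coda /∅/ ok → permitted
pni.gswof — σ1 onset /pn/ (1→3 rises), coda /∅/ ok; σ2 onset /gsw/ (1→2→5 rises), coda /f/ ok → permitted
dlif.tnlo — σ1 onset /dl/ (1→4 rises), coda /f/ ok; σ2 onset /tnl/ (1→3→4 rises), coda /∅/ ok → permitted
lbu — violates constraint 3: syllable 1 onset /lb/: /l/ (liquid, 4) → /b/ (stop, 1) does not rise → not permitted
lif.tsli — σ1 onset /l/, coda /f/ ok; σ2 onset /tsl/ (1→2→4 rises), coda /∅/ ok → permitted
dljo — σ1 onset /dlj/ (1→4→5 rises), coda /∅/ ok → permitted
nlut.nrwop — σ1 onset /nl/ (3→4 rises), coda /t/ ok; σ2 onset /nrw/ (3→4→5 rises), coda /p/ ok → permitted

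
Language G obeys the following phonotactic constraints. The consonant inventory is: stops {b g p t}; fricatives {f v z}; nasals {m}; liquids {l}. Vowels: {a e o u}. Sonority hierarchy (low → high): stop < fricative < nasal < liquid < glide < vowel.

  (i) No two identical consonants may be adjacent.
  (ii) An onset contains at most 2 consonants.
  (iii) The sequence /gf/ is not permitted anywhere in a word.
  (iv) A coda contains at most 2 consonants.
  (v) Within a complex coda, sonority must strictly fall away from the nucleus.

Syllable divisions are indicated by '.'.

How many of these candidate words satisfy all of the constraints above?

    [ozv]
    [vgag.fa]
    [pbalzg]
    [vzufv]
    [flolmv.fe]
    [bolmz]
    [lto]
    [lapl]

[ozv] — violates constraint (v): syllable 1 coda /zv/: /z/ (fricative, 2) → /v/ (fricative, 2) does not fall → not permitted
[vgag.fa] — violates constraint (iii): contains banned sequence /gf/ → not permitted
[pbalzg] — violates constraint (iv): syllable 1 coda /lzg/ has 3 consonants (> 2) → not permitted
[vzufv] — violates constraint (v): syllable 1 coda /fv/: /f/ (fricative, 2) → /v/ (fricative, 2) does not fall → not permitted
[flolmv.fe] — violates constraint (iv): syllable 1 coda /lmv/ has 3 consonants (> 2) → not permitted
[bolmz] — violates constraint (iv): syllable 1 coda /lmz/ has 3 consonants (> 2) → not permitted
[lto] — σ1 onset /lt/ (2C), coda /∅/ ok → permitted
[lapl] — violates constraint (v): syllable 1 coda /pl/: /p/ (stop, 1) → /l/ (liquid, 4) does not fall → not permitted
Permitted: [lto] → 1.

1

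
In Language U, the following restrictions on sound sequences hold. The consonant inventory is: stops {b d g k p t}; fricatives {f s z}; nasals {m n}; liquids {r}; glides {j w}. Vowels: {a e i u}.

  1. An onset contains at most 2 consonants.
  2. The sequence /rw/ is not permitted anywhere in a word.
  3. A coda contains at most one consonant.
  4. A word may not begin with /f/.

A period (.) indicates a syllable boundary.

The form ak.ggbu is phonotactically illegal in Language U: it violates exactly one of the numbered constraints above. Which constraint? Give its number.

ak.ggbu: syllable 2 onset /ggb/ has 3 consonants (> 2).
This is a violation of constraint 1: "An onset contains at most 2 consonants."
The remaining constraints (2, 3, 4) are satisfied.

1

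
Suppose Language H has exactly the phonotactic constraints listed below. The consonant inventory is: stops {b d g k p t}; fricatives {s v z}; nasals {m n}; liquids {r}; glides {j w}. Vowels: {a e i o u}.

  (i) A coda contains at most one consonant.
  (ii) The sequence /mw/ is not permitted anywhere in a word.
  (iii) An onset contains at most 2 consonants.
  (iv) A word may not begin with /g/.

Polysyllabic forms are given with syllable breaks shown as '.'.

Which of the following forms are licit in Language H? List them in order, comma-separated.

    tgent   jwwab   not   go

not

tgent — violates constraint (i): syllable 1 coda /nt/ has 2 consonants (> 1) → illicit
jwwab — violates constraint (iii): syllable 1 onset /jww/ has 3 consonants (> 2) → illicit
not — σ1 onset /n/, coda /t/ ok → licit
go — violates constraint (iv): word begins with /g/ → illicit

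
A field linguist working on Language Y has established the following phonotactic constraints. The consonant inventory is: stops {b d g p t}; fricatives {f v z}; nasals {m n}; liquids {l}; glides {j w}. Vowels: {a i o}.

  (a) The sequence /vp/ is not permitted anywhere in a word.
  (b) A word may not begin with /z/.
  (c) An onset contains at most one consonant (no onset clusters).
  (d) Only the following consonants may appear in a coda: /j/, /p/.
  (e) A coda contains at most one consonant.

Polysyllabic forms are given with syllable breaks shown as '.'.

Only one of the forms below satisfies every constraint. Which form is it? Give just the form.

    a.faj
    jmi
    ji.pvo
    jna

a.faj — σ1 onset /∅/, coda /∅/ ok; σ2 onset /f/, coda /j/ ok → phonotactically legal
jmi — violates constraint (c): syllable 1 onset /jm/ has 2 consonants (> 1) → phonotactically illegal
ji.pvo — violates constraint (c): syllable 2 onset /pv/ has 2 consonants (> 1) → phonotactically illegal
jna — violates constraint (c): syllable 1 onset /jn/ has 2 consonants (> 1) → phonotactically illegal

a.faj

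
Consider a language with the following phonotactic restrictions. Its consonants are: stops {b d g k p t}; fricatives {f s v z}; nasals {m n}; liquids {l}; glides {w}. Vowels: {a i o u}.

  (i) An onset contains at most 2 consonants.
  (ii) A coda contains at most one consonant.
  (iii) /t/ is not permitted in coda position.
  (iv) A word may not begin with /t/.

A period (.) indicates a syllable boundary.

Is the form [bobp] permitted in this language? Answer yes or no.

[bobp] — violates constraint (ii): syllable 1 coda /bp/ has 2 consonants (> 1) → not permitted

no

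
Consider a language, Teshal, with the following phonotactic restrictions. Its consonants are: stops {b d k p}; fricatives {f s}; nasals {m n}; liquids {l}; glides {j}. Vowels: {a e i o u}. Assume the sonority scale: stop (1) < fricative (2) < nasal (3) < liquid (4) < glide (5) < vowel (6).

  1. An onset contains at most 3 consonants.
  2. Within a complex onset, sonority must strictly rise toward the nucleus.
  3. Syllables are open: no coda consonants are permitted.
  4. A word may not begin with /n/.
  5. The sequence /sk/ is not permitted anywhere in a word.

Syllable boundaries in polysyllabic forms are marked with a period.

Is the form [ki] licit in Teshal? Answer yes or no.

[ki] — σ1 onset /k/, coda /∅/ ok → licit

yes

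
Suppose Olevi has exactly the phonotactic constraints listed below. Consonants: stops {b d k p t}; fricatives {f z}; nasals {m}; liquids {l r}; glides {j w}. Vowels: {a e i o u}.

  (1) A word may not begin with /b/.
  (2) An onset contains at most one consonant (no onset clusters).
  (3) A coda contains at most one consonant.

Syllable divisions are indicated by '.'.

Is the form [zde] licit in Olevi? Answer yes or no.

[zde] — violates constraint 2: syllable 1 onset /zd/ has 2 consonants (> 1) → illicit

no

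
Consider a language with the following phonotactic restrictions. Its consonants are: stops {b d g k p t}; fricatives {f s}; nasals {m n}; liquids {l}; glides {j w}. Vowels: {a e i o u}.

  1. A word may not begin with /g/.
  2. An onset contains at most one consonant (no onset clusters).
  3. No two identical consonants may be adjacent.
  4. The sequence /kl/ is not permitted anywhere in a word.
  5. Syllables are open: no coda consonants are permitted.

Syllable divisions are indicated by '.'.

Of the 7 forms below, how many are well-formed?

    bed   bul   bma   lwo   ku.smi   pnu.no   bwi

0

bed — violates constraint 5: syllable 1 coda /d/ has 1 consonant (> 0) → ill-formed
bul — violates constraint 5: syllable 1 coda /l/ has 1 consonant (> 0) → ill-formed
bma — violates constraint 2: syllable 1 onset /bm/ has 2 consonants (> 1) → ill-formed
lwo — violates constraint 2: syllable 1 onset /lw/ has 2 consonants (> 1) → ill-formed
ku.smi — violates constraint 2: syllable 2 onset /sm/ has 2 consonants (> 1) → ill-formed
pnu.no — violates constraint 2: syllable 1 onset /pn/ has 2 consonants (> 1) → ill-formed
bwi — violates constraint 2: syllable 1 onset /bw/ has 2 consonants (> 1) → ill-formed
No form is well-formed → 0.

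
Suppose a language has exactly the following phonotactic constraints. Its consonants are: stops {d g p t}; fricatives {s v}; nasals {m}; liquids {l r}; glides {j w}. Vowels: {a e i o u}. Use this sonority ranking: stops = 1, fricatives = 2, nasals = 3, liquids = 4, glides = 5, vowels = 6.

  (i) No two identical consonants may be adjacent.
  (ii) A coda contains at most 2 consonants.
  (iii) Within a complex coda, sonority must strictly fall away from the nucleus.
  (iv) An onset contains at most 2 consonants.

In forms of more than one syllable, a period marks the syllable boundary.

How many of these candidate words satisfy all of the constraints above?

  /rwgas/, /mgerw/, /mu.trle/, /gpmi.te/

/rwgas/ — violates constraint (iv): syllable 1 onset /rwg/ has 3 consonants (> 2) → ill-formed
/mgerw/ — violates constraint (iii): syllable 1 coda /rw/: /r/ (liquid, 4) → /w/ (glide, 5) does not fall → ill-formed
/mu.trle/ — violates constraint (iv): syllable 2 onset /trl/ has 3 consonants (> 2) → ill-formed
/gpmi.te/ — violates constraint (iv): syllable 1 onset /gpm/ has 3 consonants (> 2) → ill-formed
No form is well-formed → 0.

0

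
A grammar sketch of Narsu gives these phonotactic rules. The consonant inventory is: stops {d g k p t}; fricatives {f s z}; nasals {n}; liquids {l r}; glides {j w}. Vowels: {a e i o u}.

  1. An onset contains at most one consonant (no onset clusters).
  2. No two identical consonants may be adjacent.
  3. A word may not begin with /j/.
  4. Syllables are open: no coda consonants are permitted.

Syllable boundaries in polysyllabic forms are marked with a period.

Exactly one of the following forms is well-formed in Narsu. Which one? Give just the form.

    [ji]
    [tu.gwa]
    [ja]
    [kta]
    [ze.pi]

[ji] — violates constraint 3: word begins with /j/ → ill-formed
[tu.gwa] — violates constraint 1: syllable 2 onset /gw/ has 2 consonants (> 1) → ill-formed
[ja] — violates constraint 3: word begins with /j/ → ill-formed
[kta] — violates constraint 1: syllable 1 onset /kt/ has 2 consonants (> 1) → ill-formed
[ze.pi] — σ1 onset /z/, coda /∅/ ok; σ2 onset /p/, coda /∅/ ok → well-formed

[ze.pi]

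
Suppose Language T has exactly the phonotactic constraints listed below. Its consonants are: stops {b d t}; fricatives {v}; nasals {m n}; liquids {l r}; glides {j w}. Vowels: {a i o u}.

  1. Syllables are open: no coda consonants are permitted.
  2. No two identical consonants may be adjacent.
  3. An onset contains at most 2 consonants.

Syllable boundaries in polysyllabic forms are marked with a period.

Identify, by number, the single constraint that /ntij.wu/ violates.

/ntij.wu/: syllable 1 coda /j/ has 1 consonant (> 0).
This is a violation of constraint 1: "Syllables are open: no coda consonants are permitted."
The remaining constraints (2, 3) are satisfied.

1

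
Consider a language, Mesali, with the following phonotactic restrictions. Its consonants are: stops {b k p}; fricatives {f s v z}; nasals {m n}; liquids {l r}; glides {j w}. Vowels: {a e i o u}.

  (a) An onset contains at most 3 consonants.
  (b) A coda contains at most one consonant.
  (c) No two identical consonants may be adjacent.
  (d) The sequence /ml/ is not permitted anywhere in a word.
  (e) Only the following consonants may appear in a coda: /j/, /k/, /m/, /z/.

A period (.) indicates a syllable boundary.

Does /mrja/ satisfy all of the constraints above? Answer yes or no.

/mrja/ — σ1 onset /mrj/ (3C), coda /∅/ ok → well-formed

yes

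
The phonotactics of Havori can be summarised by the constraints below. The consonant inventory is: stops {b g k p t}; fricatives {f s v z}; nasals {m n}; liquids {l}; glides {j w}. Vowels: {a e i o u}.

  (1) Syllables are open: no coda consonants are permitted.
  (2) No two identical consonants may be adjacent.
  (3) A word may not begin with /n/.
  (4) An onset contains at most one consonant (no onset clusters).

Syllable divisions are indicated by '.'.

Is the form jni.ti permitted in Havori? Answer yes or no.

no

jni.ti — violates constraint 4: syllable 1 onset /jn/ has 2 consonants (> 1) → not permitted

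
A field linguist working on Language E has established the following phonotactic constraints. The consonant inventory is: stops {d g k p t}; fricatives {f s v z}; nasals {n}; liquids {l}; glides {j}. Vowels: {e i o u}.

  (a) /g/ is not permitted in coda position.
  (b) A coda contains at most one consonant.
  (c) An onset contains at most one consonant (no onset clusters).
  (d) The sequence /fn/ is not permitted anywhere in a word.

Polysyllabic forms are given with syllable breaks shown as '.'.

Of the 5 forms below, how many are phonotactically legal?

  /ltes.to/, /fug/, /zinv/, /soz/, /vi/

/ltes.to/ — violates constraint (c): syllable 1 onset /lt/ has 2 consonants (> 1) → phonotactically illegal
/fug/ — violates constraint (a): syllable 1 coda contains /g/ → phonotactically illegal
/zinv/ — violates constraint (b): syllable 1 coda /nv/ has 2 consonants (> 1) → phonotactically illegal
/soz/ — σ1 onset /s/, coda /z/ ok → phonotactically legal
/vi/ — σ1 onset /v/, coda /∅/ ok → phonotactically legal
Phonotactically legal: /soz/, /vi/ → 2.

2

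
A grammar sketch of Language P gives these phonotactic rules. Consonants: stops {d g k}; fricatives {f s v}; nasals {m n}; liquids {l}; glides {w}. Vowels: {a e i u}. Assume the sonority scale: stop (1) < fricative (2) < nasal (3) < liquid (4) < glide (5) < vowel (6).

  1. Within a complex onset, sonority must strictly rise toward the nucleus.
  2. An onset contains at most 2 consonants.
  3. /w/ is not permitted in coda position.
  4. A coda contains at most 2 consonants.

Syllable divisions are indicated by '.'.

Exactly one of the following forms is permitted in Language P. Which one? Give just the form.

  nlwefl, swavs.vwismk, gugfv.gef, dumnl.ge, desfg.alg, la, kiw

nlwefl — violates constraint 2: syllable 1 onset /nlw/ has 3 consonants (> 2) → not permitted
swavs.vwismk — violates constraint 4: syllable 2 coda /smk/ has 3 consonants (> 2) → not permitted
gugfv.gef — violates constraint 4: syllable 1 coda /gfv/ has 3 consonants (> 2) → not permitted
dumnl.ge — violates constraint 4: syllable 1 coda /mnl/ has 3 consonants (> 2) → not permitted
desfg.alg — violates constraint 4: syllable 1 coda /sfg/ has 3 consonants (> 2) → not permitted
la — σ1 onset /l/, coda /∅/ ok → permitted
kiw — violates constraint 3: syllable 1 coda contains /w/ → not permitted

la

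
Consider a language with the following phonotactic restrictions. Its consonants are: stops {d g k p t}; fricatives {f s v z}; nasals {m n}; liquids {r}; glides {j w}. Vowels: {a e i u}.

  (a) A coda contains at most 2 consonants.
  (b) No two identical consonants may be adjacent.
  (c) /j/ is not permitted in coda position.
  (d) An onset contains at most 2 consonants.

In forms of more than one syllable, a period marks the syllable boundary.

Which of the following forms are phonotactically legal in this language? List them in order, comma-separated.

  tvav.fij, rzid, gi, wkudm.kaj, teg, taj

tvav.fij — violates constraint (c): syllable 2 coda contains /j/ → phonotactically illegal
rzid — σ1 onset /rz/ (2C), coda /d/ ok → phonotactically legal
gi — σ1 onset /g/, coda /∅/ ok → phonotactically legal
wkudm.kaj — violates constraint (c): syllable 2 coda contains /j/ → phonotactically illegal
teg — σ1 onset /t/, coda /g/ ok → phonotactically legal
taj — violates constraint (c): syllable 1 coda contains /j/ → phonotactically illegal

rzid, gi, teg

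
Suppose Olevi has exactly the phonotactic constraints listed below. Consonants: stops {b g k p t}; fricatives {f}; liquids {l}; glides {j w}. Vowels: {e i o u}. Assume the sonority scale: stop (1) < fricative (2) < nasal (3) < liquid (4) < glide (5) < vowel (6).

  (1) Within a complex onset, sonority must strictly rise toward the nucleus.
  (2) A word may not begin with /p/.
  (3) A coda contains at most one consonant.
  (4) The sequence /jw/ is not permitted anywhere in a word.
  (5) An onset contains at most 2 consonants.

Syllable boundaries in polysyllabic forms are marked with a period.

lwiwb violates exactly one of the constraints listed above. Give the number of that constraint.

lwiwb: syllable 1 coda /wb/ has 2 consonants (> 1).
This is a violation of constraint 3: "A coda contains at most one consonant."
The remaining constraints (1, 2, 4, 5) are satisfied.

3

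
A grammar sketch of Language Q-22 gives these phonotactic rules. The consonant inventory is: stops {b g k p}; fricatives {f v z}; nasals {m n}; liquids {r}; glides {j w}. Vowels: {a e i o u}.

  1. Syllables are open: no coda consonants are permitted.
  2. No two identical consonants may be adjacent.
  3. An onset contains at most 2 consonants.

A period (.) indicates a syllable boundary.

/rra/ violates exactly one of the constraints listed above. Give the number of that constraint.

/rra/: adjacent identical consonants /rr/.
This is a violation of constraint 2: "No two identical consonants may be adjacent."
The remaining constraints (1, 3) are satisfied.

2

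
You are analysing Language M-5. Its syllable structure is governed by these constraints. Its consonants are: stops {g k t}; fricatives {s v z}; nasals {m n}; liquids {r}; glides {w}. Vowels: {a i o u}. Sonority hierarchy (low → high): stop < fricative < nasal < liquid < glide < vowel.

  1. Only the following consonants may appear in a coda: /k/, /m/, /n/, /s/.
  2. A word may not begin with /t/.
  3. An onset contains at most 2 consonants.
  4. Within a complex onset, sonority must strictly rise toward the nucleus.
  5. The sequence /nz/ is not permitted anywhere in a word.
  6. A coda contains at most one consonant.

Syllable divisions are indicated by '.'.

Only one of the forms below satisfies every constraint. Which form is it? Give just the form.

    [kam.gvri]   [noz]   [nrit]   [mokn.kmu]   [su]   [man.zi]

[su]

[kam.gvri] — violates constraint 3: syllable 2 onset /gvr/ has 3 consonants (> 2) → illicit
[noz] — violates constraint 1: syllable 1 coda contains /z/, which is not a licensed coda consonant → illicit
[nrit] — violates constraint 1: syllable 1 coda contains /t/, which is not a licensed coda consonant → illicit
[mokn.kmu] — violates constraint 6: syllable 1 coda /kn/ has 2 consonants (> 1) → illicit
[su] — σ1 onset /s/, coda /∅/ ok → licit
[man.zi] — violates constraint 5: contains banned sequence /nz/ → illicit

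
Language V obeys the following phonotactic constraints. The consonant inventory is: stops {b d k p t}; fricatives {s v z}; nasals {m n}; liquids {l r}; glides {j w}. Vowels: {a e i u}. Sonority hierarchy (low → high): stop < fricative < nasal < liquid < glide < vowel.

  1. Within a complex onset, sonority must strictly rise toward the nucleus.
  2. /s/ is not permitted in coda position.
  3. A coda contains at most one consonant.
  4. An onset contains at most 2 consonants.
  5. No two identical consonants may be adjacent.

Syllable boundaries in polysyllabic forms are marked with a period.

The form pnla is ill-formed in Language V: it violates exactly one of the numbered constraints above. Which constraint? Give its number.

4

pnla: syllable 1 onset /pnl/ has 3 consonants (> 2).
This is a violation of constraint 4: "An onset contains at most 2 consonants."
The remaining constraints (1, 2, 3, 5) are satisfied.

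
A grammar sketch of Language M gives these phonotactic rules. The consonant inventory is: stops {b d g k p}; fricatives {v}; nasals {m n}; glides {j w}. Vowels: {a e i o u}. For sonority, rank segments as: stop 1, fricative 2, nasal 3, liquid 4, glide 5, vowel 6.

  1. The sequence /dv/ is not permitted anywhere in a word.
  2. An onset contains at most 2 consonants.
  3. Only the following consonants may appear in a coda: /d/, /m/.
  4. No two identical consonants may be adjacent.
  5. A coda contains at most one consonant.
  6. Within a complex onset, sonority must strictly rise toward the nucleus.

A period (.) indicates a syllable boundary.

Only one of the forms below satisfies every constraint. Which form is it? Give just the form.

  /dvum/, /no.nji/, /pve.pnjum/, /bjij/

/dvum/ — violates constraint 1: contains banned sequence /dv/ → illicit
/no.nji/ — σ1 onset /n/, coda /∅/ ok; σ2 onset /nj/ (3→5 rises), coda /∅/ ok → licit
/pve.pnjum/ — violates constraint 2: syllable 2 onset /pnj/ has 3 consonants (> 2) → illicit
/bjij/ — violates constraint 3: syllable 1 coda contains /j/, which is not a licensed coda consonant → illicit

/no.nji/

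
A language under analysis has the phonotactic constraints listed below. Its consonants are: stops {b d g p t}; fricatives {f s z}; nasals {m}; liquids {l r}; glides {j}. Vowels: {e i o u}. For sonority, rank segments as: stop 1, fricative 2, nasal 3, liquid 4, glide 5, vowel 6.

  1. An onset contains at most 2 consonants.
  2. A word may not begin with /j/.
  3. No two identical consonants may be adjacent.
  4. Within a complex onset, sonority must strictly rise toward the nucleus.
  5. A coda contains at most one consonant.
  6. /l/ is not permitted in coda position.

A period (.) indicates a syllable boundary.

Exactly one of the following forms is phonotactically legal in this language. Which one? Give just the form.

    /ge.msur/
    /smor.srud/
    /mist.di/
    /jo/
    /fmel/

/smor.srud/

/ge.msur/ — violates constraint 4: syllable 2 onset /ms/: /m/ (nasal, 3) → /s/ (fricative, 2) does not rise → phonotactically illegal
/smor.srud/ — σ1 onset /sm/ (2→3 rises), coda /r/ ok; σ2 onset /sr/ (2→4 rises), coda /d/ ok → phonotactically legal
/mist.di/ — violates constraint 5: syllable 1 coda /st/ has 2 consonants (> 1) → phonotactically illegal
/jo/ — violates constraint 2: word begins with /j/ → phonotactically illegal
/fmel/ — violates constraint 6: syllable 1 coda contains /l/ → phonotactically illegal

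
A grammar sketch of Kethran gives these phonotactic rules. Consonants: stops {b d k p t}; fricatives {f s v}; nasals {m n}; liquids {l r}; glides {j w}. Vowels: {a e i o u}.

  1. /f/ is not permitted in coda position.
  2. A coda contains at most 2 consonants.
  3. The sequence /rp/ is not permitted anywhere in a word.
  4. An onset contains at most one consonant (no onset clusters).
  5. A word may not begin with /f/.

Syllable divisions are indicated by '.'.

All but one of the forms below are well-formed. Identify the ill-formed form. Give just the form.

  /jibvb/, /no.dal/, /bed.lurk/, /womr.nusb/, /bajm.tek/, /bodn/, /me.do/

/jibvb/ — violates constraint 2: syllable 1 coda /bvb/ has 3 consonants (> 2) → ill-formed
/no.dal/ — σ1 onset /n/, coda /∅/ ok; σ2 onset /d/, coda /l/ ok → well-formed
/bed.lurk/ — σ1 onset /b/, coda /d/ ok; σ2 onset /l/, coda /rk/ (2C) ok → well-formed
/womr.nusb/ — σ1 onset /w/, coda /mr/ (2C) ok; σ2 onset /n/, coda /sb/ (2C) ok → well-formed
/bajm.tek/ — σ1 onset /b/, coda /jm/ (2C) ok; σ2 onset /t/, coda /k/ ok → well-formed
/bodn/ — σ1 onset /b/, coda /dn/ (2C) ok → well-formed
/me.do/ — σ1 onset /m/, coda /∅/ ok; σ2 onset /d/, coda /∅/ ok → well-formed

/jibvb/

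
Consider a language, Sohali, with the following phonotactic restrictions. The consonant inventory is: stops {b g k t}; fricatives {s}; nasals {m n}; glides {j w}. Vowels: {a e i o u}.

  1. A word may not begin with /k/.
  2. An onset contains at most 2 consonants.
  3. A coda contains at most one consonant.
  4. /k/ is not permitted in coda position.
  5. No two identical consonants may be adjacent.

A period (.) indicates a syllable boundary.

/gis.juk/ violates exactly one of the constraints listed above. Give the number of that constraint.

4

/gis.juk/: syllable 2 coda contains /k/.
This is a violation of constraint 4: "/k/ is not permitted in coda position."
The remaining constraints (1, 2, 3, 5) are satisfied.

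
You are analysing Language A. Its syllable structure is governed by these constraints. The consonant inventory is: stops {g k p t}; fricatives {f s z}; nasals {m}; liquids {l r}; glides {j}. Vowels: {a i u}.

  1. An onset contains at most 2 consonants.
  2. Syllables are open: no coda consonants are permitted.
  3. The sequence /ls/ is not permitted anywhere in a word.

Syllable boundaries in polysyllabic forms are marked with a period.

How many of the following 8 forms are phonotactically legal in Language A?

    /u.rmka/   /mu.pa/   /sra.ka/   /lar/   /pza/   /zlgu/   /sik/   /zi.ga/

4

/u.rmka/ — violates constraint 1: syllable 2 onset /rmk/ has 3 consonants (> 2) → phonotactically illegal
/mu.pa/ — σ1 onset /m/, coda /∅/ ok; σ2 onset /p/, coda /∅/ ok → phonotactically legal
/sra.ka/ — σ1 onset /sr/ (2C), coda /∅/ ok; σ2 onset /k/, coda /∅/ ok → phonotactically legal
/lar/ — violates constraint 2: syllable 1 coda /r/ has 1 consonant (> 0) → phonotactically illegal
/pza/ — σ1 onset /pz/ (2C), coda /∅/ ok → phonotactically legal
/zlgu/ — violates constraint 1: syllable 1 onset /zlg/ has 3 consonants (> 2) → phonotactically illegal
/sik/ — violates constraint 2: syllable 1 coda /k/ has 1 consonant (> 0) → phonotactically illegal
/zi.ga/ — σ1 onset /z/, coda /∅/ ok; σ2 onset /g/, coda /∅/ ok → phonotactically legal
Phonotactically legal: /mu.pa/, /sra.ka/, /pza/, /zi.ga/ → 4.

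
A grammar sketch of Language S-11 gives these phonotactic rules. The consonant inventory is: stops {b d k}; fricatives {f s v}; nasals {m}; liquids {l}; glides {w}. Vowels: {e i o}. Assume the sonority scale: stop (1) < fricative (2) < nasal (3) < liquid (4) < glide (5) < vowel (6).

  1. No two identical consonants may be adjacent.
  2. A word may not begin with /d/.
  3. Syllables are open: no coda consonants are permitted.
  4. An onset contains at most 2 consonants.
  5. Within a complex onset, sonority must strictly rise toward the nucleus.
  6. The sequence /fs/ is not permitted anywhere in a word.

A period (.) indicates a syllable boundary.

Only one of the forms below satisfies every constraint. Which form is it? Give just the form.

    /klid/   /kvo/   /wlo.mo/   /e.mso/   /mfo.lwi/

/klid/ — violates constraint 3: syllable 1 coda /d/ has 1 consonant (> 0) → not permitted
/kvo/ — σ1 onset /kv/ (1→2 rises), coda /∅/ ok → permitted
/wlo.mo/ — violates constraint 5: syllable 1 onset /wl/: /w/ (glide, 5) → /l/ (liquid, 4) does not rise → not permitted
/e.mso/ — violates constraint 5: syllable 2 onset /ms/: /m/ (nasal, 3) → /s/ (fricative, 2) does not rise → not permitted
/mfo.lwi/ — violates constraint 5: syllable 1 onset /mf/: /m/ (nasal, 3) → /f/ (fricative, 2) does not rise → not permitted

/kvo/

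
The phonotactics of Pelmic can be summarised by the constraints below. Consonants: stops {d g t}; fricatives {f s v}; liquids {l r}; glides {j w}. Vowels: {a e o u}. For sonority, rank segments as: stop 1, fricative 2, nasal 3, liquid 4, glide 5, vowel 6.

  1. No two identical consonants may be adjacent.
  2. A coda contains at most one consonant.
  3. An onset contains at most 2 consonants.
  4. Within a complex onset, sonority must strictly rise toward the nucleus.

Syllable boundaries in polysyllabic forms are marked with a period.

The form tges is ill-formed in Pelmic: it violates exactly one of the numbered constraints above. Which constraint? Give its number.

tges: syllable 1 onset /tg/: /t/ (stop, 1) → /g/ (stop, 1) does not rise.
This is a violation of constraint 4: "Within a complex onset, sonority must strictly rise toward the nucleus."
The remaining constraints (1, 2, 3) are satisfied.

4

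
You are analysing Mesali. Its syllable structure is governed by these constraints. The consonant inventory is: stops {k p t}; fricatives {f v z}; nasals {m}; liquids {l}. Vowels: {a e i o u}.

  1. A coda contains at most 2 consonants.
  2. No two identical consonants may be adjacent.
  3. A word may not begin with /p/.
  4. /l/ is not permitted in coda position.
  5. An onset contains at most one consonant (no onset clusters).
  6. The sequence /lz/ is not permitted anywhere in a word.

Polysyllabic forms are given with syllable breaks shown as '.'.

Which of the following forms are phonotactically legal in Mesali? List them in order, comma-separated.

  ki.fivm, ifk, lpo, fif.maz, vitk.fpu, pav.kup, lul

ki.fivm — σ1 onset /k/, coda /∅/ ok; σ2 onset /f/, coda /vm/ (2C) ok → phonotactically legal
ifk — σ1 onset /∅/, coda /fk/ (2C) ok → phonotactically legal
lpo — violates constraint 5: syllable 1 onset /lp/ has 2 consonants (> 1) → phonotactically illegal
fif.maz — σ1 onset /f/, coda /f/ ok; σ2 onset /m/, coda /z/ ok → phonotactically legal
vitk.fpu — violates constraint 5: syllable 2 onset /fp/ has 2 consonants (> 1) → phonotactically illegal
pav.kup — violates constraint 3: word begins with /p/ → phonotactically illegal
lul — violates constraint 4: syllable 1 coda contains /l/ → phonotactically illegal

ki.fivm, ifk, fif.maz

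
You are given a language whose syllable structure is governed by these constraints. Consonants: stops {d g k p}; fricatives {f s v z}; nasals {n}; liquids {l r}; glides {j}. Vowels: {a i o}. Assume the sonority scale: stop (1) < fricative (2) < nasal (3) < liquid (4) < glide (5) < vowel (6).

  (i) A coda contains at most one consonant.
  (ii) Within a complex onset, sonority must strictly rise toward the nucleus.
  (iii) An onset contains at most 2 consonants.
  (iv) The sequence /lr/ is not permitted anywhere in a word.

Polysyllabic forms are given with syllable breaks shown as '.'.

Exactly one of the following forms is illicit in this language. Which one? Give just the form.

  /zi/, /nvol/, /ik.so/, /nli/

/nvol/

/zi/ — σ1 onset /z/, coda /∅/ ok → licit
/nvol/ — violates constraint (ii): syllable 1 onset /nv/: /n/ (nasal, 3) → /v/ (fricative, 2) does not rise → illicit
/ik.so/ — σ1 onset /∅/, coda /k/ ok; σ2 onset /s/, coda /∅/ ok → licit
/nli/ — σ1 onset /nl/ (3→4 rises), coda /∅/ ok → licit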